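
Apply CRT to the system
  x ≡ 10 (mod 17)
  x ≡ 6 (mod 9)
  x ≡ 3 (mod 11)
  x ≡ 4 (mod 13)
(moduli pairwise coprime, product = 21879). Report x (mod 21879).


Product of moduli M = 17 · 9 · 11 · 13 = 21879.
Merge one congruence at a time:
  Start: x ≡ 10 (mod 17).
  Combine with x ≡ 6 (mod 9); new modulus lcm = 153.
    Write x = 10 + 17·t and substitute into x ≡ 6 (mod 9): 17·t ≡ 6 − 10 = -4 (mod 9).
    Reduce coefficients mod 9: 8·t ≡ 5 (mod 9).
    The inverse of 8 mod 9 is 8 (since 8·8 = 64 = 7·9 + 1), so t ≡ 8·5 = 40 ≡ 4 (mod 9).
    Then x = 10 + 17·4 = 78, valid modulo lcm(17, 9) = 153: x ≡ 78 (mod 153).
  Combine with x ≡ 3 (mod 11); new modulus lcm = 1683.
    Write x = 78 + 153·t and substitute into x ≡ 3 (mod 11): 153·t ≡ 3 − 78 = -75 (mod 11).
    Reduce coefficients mod 11: 10·t ≡ 2 (mod 11).
    The inverse of 10 mod 11 is 10 (since 10·10 = 100 = 9·11 + 1), so t ≡ 10·2 = 20 ≡ 9 (mod 11).
    Then x = 78 + 153·9 = 1455, valid modulo lcm(153, 11) = 1683: x ≡ 1455 (mod 1683).
  Combine with x ≡ 4 (mod 13); new modulus lcm = 21879.
    Write x = 1455 + 1683·t and substitute into x ≡ 4 (mod 13): 1683·t ≡ 4 − 1455 = -1451 (mod 13).
    Reduce coefficients mod 13: 6·t ≡ 5 (mod 13).
    The inverse of 6 mod 13 is 11 (since 6·11 = 66 = 5·13 + 1), so t ≡ 11·5 = 55 ≡ 3 (mod 13).
    Then x = 1455 + 1683·3 = 6504, valid modulo lcm(1683, 13) = 21879: x ≡ 6504 (mod 21879).
Verify against each original: 6504 mod 17 = 10, 6504 mod 9 = 6, 6504 mod 11 = 3, 6504 mod 13 = 4.

x ≡ 6504 (mod 21879).


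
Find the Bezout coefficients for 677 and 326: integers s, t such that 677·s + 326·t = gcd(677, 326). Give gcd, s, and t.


Euclidean algorithm on (677, 326) — divide until remainder is 0:
  677 = 2 · 326 + 25
  326 = 13 · 25 + 1
  25 = 25 · 1 + 0
gcd(677, 326) = 1.
Track Bezout coefficients alongside the remainders: start with r₀ = 677 = a·1 + b·0 (s = 1, t = 0) and r₁ = 326 = a·0 + b·1 (s = 0, t = 1); each new remainder r_{k+1} = r_{k-1} − q_k·r_k inherits s_{k+1} = s_{k-1} − q_k·s_k, t_{k+1} = t_{k-1} − q_k·t_k, so r_k = a·s_k + b·t_k at every step:
  q = 2: r = 25, s = 1 − 2·0 = 1, t = 0 − 2·1 = -2  (check: 677·1 + 326·(-2) = 25)
  q = 13: r = 1, s = 0 − 13·1 = -13, t = 1 − 13·(-2) = 27  (check: 677·(-13) + 326·27 = 1)
The row with r = 1 (the gcd) gives the Bezout coefficients s = -13, t = 27.
Result: 677 · (-13) + 326 · (27) = 1.

gcd(677, 326) = 1; s = -13, t = 27 (check: 677·(-13) + 326·27 = 1).


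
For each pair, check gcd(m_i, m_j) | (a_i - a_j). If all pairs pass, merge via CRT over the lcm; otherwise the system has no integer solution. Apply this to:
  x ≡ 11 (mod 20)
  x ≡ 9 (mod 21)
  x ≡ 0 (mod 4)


Moduli 20, 21, 4 are not pairwise coprime, so CRT works modulo lcm(m_i) when all pairwise compatibility conditions hold.
Pairwise compatibility: gcd(m_i, m_j) must divide a_i - a_j for every pair.
Merge one congruence at a time:
  Start: x ≡ 11 (mod 20).
  Combine with x ≡ 9 (mod 21): gcd(20, 21) = 1; 9 - 11 = -2, which IS divisible by 1, so compatible.
    Write x = 11 + 20·t and substitute into x ≡ 9 (mod 21): 20·t ≡ 9 − 11 = -2 (mod 21).
    Reduce coefficients mod 21: 20·t ≡ 19 (mod 21).
    The inverse of 20 mod 21 is 20 (since 20·20 = 400 = 19·21 + 1), so t ≡ 20·19 = 380 ≡ 2 (mod 21).
    Then x = 11 + 20·2 = 51, valid modulo lcm(20, 21) = 420: x ≡ 51 (mod 420).
  Combine with x ≡ 0 (mod 4): gcd(420, 4) = 4, and 0 - 51 = -51 is NOT divisible by 4.
    ⇒ system is inconsistent (no integer solution).

No solution (the system is inconsistent).


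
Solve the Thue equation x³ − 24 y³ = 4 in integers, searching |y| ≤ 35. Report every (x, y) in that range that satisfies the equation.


The equation is x³ - 24y³ = 4. For fixed y, x³ = 24·y³ + 4, so a solution requires the RHS to be a perfect cube.
Strategy: iterate y from -35 to 35, compute RHS = 24·y³ + 4, and check whether it is a (positive or negative) perfect cube.
Check small values of y:
  y = 0: RHS = 4 is not a perfect cube.
  y = 1: RHS = 28 is not a perfect cube.
  y = -1: RHS = -20 is not a perfect cube.
  y = 2: RHS = 196 is not a perfect cube.
  y = -2: RHS = -188 is not a perfect cube.
  y = 3: RHS = 652 is not a perfect cube.
  y = -3: RHS = -644 is not a perfect cube.
Continuing the search up to |y| = 35 finds no solutions either.
No (x, y) in the scanned range satisfies the equation.

No integer solutions with |y| ≤ 35.


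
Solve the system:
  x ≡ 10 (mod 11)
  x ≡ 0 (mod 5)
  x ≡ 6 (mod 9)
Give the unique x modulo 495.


Moduli 11, 5, 9 are pairwise coprime; by CRT there is a unique solution modulo M = 11 · 5 · 9 = 495.
Solve pairwise, accumulating the modulus:
  Start with x ≡ 10 (mod 11).
  Combine with x ≡ 0 (mod 5): since gcd(11, 5) = 1, we get a unique residue mod 55.
    Write x = 10 + 11·t and substitute into x ≡ 0 (mod 5): 11·t ≡ 0 − 10 = -10 (mod 5).
    Reduce coefficients mod 5: 1·t ≡ 0 (mod 5).
    So t ≡ 0 (mod 5).
    Then x = 10 + 11·0 = 10, valid modulo lcm(11, 5) = 55: x ≡ 10 (mod 55).
  Combine with x ≡ 6 (mod 9): since gcd(55, 9) = 1, we get a unique residue mod 495.
    Write x = 10 + 55·t and substitute into x ≡ 6 (mod 9): 55·t ≡ 6 − 10 = -4 (mod 9).
    Reduce coefficients mod 9: 1·t ≡ 5 (mod 9).
    So t ≡ 5 (mod 9).
    Then x = 10 + 55·5 = 285, valid modulo lcm(55, 9) = 495: x ≡ 285 (mod 495).
Verify: 285 mod 11 = 10 ✓, 285 mod 5 = 0 ✓, 285 mod 9 = 6 ✓.

x ≡ 285 (mod 495).


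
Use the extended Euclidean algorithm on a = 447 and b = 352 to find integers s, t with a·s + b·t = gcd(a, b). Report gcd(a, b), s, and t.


Euclidean algorithm on (447, 352) — divide until remainder is 0:
  447 = 1 · 352 + 95
  352 = 3 · 95 + 67
  95 = 1 · 67 + 28
  67 = 2 · 28 + 11
  28 = 2 · 11 + 6
  11 = 1 · 6 + 5
  6 = 1 · 5 + 1
  5 = 5 · 1 + 0
gcd(447, 352) = 1.
Track Bezout coefficients alongside the remainders: start with r₀ = 447 = a·1 + b·0 (s = 1, t = 0) and r₁ = 352 = a·0 + b·1 (s = 0, t = 1); each new remainder r_{k+1} = r_{k-1} − q_k·r_k inherits s_{k+1} = s_{k-1} − q_k·s_k, t_{k+1} = t_{k-1} − q_k·t_k, so r_k = a·s_k + b·t_k at every step:
  q = 1: r = 95, s = 1 − 1·0 = 1, t = 0 − 1·1 = -1  (check: 447·1 + 352·(-1) = 95)
  q = 3: r = 67, s = 0 − 3·1 = -3, t = 1 − 3·(-1) = 4  (check: 447·(-3) + 352·4 = 67)
  q = 1: r = 28, s = 1 − 1·(-3) = 4, t = -1 − 1·4 = -5  (check: 447·4 + 352·(-5) = 28)
  q = 2: r = 11, s = -3 − 2·4 = -11, t = 4 − 2·(-5) = 14  (check: 447·(-11) + 352·14 = 11)
  q = 2: r = 6, s = 4 − 2·(-11) = 26, t = -5 − 2·14 = -33  (check: 447·26 + 352·(-33) = 6)
  q = 1: r = 5, s = -11 − 1·26 = -37, t = 14 − 1·(-33) = 47  (check: 447·(-37) + 352·47 = 5)
  q = 1: r = 1, s = 26 − 1·(-37) = 63, t = -33 − 1·47 = -80  (check: 447·63 + 352·(-80) = 1)
The row with r = 1 (the gcd) gives the Bezout coefficients s = 63, t = -80.
Result: 447 · (63) + 352 · (-80) = 1.

gcd(447, 352) = 1; s = 63, t = -80 (check: 447·63 + 352·(-80) = 1).


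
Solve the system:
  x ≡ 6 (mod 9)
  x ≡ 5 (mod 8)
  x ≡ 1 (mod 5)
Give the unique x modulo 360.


Moduli 9, 8, 5 are pairwise coprime; by CRT there is a unique solution modulo M = 9 · 8 · 5 = 360.
Solve pairwise, accumulating the modulus:
  Start with x ≡ 6 (mod 9).
  Combine with x ≡ 5 (mod 8): since gcd(9, 8) = 1, we get a unique residue mod 72.
    Write x = 6 + 9·t and substitute into x ≡ 5 (mod 8): 9·t ≡ 5 − 6 = -1 (mod 8).
    Reduce coefficients mod 8: 1·t ≡ 7 (mod 8).
    So t ≡ 7 (mod 8).
    Then x = 6 + 9·7 = 69, valid modulo lcm(9, 8) = 72: x ≡ 69 (mod 72).
  Combine with x ≡ 1 (mod 5): since gcd(72, 5) = 1, we get a unique residue mod 360.
    Write x = 69 + 72·t and substitute into x ≡ 1 (mod 5): 72·t ≡ 1 − 69 = -68 (mod 5).
    Reduce coefficients mod 5: 2·t ≡ 2 (mod 5).
    The inverse of 2 mod 5 is 3 (since 2·3 = 6 = 1·5 + 1), so t ≡ 3·2 = 6 ≡ 1 (mod 5).
    Then x = 69 + 72·1 = 141, valid modulo lcm(72, 5) = 360: x ≡ 141 (mod 360).
Verify: 141 mod 9 = 6 ✓, 141 mod 8 = 5 ✓, 141 mod 5 = 1 ✓.

x ≡ 141 (mod 360).


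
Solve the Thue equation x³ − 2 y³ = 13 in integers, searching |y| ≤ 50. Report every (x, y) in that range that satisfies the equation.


The equation is x³ - 2y³ = 13. For fixed y, x³ = 2·y³ + 13, so a solution requires the RHS to be a perfect cube.
Strategy: iterate y from -50 to 50, compute RHS = 2·y³ + 13, and check whether it is a (positive or negative) perfect cube.
Check small values of y:
  y = 0: RHS = 13 is not a perfect cube.
  y = 1: RHS = 15 is not a perfect cube.
  y = -1: RHS = 11 is not a perfect cube.
  y = 2: RHS = 29 is not a perfect cube.
  y = -2: RHS = -3 is not a perfect cube.
  y = 3: RHS = 67 is not a perfect cube.
  y = -3: RHS = -41 is not a perfect cube.
Continuing the search up to |y| = 50 finds no solutions either.
No (x, y) in the scanned range satisfies the equation.

No integer solutions with |y| ≤ 50.


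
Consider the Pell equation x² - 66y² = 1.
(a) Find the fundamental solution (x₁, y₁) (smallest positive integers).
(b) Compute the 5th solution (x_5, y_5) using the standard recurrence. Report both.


Step 1: Find the fundamental solution (x₁, y₁) of x² - 66y² = 1.
  Expand √66 as a continued fraction. a₀ = ⌊√66⌋ = 8; iterate m_{k+1} = d_k·a_k − m_k, d_{k+1} = (66 − m_{k+1}²)/d_k, a_{k+1} = ⌊(a₀ + m_{k+1})/d_{k+1}⌋ (starting m₀ = 0, d₀ = 1), with convergents p_k = a_k·p_{k-1} + p_{k-2}, q_k = a_k·q_{k-1} + q_{k-2} (p₋₁ = 1, q₋₁ = 0):
  k = 0: a₀ = 8; p₀/q₀ = 8/1; p₀² − 66·q₀² = 64 − 66 = -2.
  k = 1: m = 8, d = 2, a = ⌊(8 + 8)/2⌋ = 8; p/q = (8·8 + 1)/(8·1 + 0) = 65/8; p² − 66·q² = 4225 − 4224 = 1.
  The first convergent with p² − 66·q² = 1 gives the fundamental solution (x₁, y₁) = (65, 8).
Step 2: Apply the recurrence (x_{n+1}, y_{n+1}) = (x₁x_n + 66y₁y_n, x₁y_n + y₁x_n) repeatedly.
  From (x_1, y_1) = (65, 8): x_2 = 65·65 + 66·8·8 = 8449; y_2 = 65·8 + 8·65 = 1040.
  From (x_2, y_2) = (8449, 1040): x_3 = 65·8449 + 66·8·1040 = 1098305; y_3 = 65·1040 + 8·8449 = 135192.
  From (x_3, y_3) = (1098305, 135192): x_4 = 65·1098305 + 66·8·135192 = 142771201; y_4 = 65·135192 + 8·1098305 = 17573920.
  From (x_4, y_4) = (142771201, 17573920): x_5 = 65·142771201 + 66·8·17573920 = 18559157825; y_5 = 65·17573920 + 8·142771201 = 2284474408.
Step 3: Verify x_5² - 66·y_5² = 344442339173258730625 - 344442339173258730624 = 1 (should be 1). ✓

(x_1, y_1) = (65, 8); (x_5, y_5) = (18559157825, 2284474408).


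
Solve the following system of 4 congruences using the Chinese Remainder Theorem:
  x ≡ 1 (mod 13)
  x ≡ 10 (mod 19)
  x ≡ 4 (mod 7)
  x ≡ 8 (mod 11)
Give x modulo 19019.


Product of moduli M = 13 · 19 · 7 · 11 = 19019.
Merge one congruence at a time:
  Start: x ≡ 1 (mod 13).
  Combine with x ≡ 10 (mod 19); new modulus lcm = 247.
    Write x = 1 + 13·t and substitute into x ≡ 10 (mod 19): 13·t ≡ 10 − 1 = 9 (mod 19).
    The inverse of 13 mod 19 is 3 (since 13·3 = 39 = 2·19 + 1), so t ≡ 3·9 = 27 ≡ 8 (mod 19).
    Then x = 1 + 13·8 = 105, valid modulo lcm(13, 19) = 247: x ≡ 105 (mod 247).
  Combine with x ≡ 4 (mod 7); new modulus lcm = 1729.
    Write x = 105 + 247·t and substitute into x ≡ 4 (mod 7): 247·t ≡ 4 − 105 = -101 (mod 7).
    Reduce coefficients mod 7: 2·t ≡ 4 (mod 7).
    The inverse of 2 mod 7 is 4 (since 2·4 = 8 = 1·7 + 1), so t ≡ 4·4 = 16 ≡ 2 (mod 7).
    Then x = 105 + 247·2 = 599, valid modulo lcm(247, 7) = 1729: x ≡ 599 (mod 1729).
  Combine with x ≡ 8 (mod 11); new modulus lcm = 19019.
    Write x = 599 + 1729·t and substitute into x ≡ 8 (mod 11): 1729·t ≡ 8 − 599 = -591 (mod 11).
    Reduce coefficients mod 11: 2·t ≡ 3 (mod 11).
    The inverse of 2 mod 11 is 6 (since 2·6 = 12 = 1·11 + 1), so t ≡ 6·3 = 18 ≡ 7 (mod 11).
    Then x = 599 + 1729·7 = 12702, valid modulo lcm(1729, 11) = 19019: x ≡ 12702 (mod 19019).
Verify against each original: 12702 mod 13 = 1, 12702 mod 19 = 10, 12702 mod 7 = 4, 12702 mod 11 = 8.

x ≡ 12702 (mod 19019).


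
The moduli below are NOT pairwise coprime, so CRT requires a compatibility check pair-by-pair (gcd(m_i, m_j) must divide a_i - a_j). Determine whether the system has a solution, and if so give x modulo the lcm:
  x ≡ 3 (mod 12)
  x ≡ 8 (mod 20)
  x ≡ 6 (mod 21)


Moduli 12, 20, 21 are not pairwise coprime, so CRT works modulo lcm(m_i) when all pairwise compatibility conditions hold.
Pairwise compatibility: gcd(m_i, m_j) must divide a_i - a_j for every pair.
Merge one congruence at a time:
  Start: x ≡ 3 (mod 12).
  Combine with x ≡ 8 (mod 20): gcd(12, 20) = 4, and 8 - 3 = 5 is NOT divisible by 4.
    ⇒ system is inconsistent (no integer solution).

No solution (the system is inconsistent).


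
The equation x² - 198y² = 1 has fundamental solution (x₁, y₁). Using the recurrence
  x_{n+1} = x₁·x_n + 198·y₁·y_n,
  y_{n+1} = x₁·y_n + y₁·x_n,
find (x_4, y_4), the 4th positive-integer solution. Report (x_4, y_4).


Step 1: Find the fundamental solution (x₁, y₁) of x² - 198y² = 1.
  Expand √198 as a continued fraction. a₀ = ⌊√198⌋ = 14; iterate m_{k+1} = d_k·a_k − m_k, d_{k+1} = (198 − m_{k+1}²)/d_k, a_{k+1} = ⌊(a₀ + m_{k+1})/d_{k+1}⌋ (starting m₀ = 0, d₀ = 1), with convergents p_k = a_k·p_{k-1} + p_{k-2}, q_k = a_k·q_{k-1} + q_{k-2} (p₋₁ = 1, q₋₁ = 0):
  k = 0: a₀ = 14; p₀/q₀ = 14/1; p₀² − 198·q₀² = 196 − 198 = -2.
  k = 1: m = 14, d = 2, a = ⌊(14 + 14)/2⌋ = 14; p/q = (14·14 + 1)/(14·1 + 0) = 197/14; p² − 198·q² = 38809 − 38808 = 1.
  The first convergent with p² − 198·q² = 1 gives the fundamental solution (x₁, y₁) = (197, 14).
Step 2: Apply the recurrence (x_{n+1}, y_{n+1}) = (x₁x_n + 198y₁y_n, x₁y_n + y₁x_n) repeatedly.
  From (x_1, y_1) = (197, 14): x_2 = 197·197 + 198·14·14 = 77617; y_2 = 197·14 + 14·197 = 5516.
  From (x_2, y_2) = (77617, 5516): x_3 = 197·77617 + 198·14·5516 = 30580901; y_3 = 197·5516 + 14·77617 = 2173290.
  From (x_3, y_3) = (30580901, 2173290): x_4 = 197·30580901 + 198·14·2173290 = 12048797377; y_4 = 197·2173290 + 14·30580901 = 856270744.
Step 3: Verify x_4² - 198·y_4² = 145173518232002080129 - 145173518232002080128 = 1 (should be 1). ✓

(x_1, y_1) = (197, 14); (x_4, y_4) = (12048797377, 856270744).


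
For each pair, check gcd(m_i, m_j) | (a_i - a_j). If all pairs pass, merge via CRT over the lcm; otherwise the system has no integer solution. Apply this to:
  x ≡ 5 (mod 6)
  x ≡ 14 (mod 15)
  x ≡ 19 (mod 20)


Moduli 6, 15, 20 are not pairwise coprime, so CRT works modulo lcm(m_i) when all pairwise compatibility conditions hold.
Pairwise compatibility: gcd(m_i, m_j) must divide a_i - a_j for every pair.
Merge one congruence at a time:
  Start: x ≡ 5 (mod 6).
  Combine with x ≡ 14 (mod 15): gcd(6, 15) = 3; 14 - 5 = 9, which IS divisible by 3, so compatible.
    Write x = 5 + 6·t and substitute into x ≡ 14 (mod 15): 6·t ≡ 14 − 5 = 9 (mod 15).
    Divide the congruence (and modulus) by g = 3: 2·t ≡ 3 (mod 5).
    The inverse of 2 mod 5 is 3 (since 2·3 = 6 = 1·5 + 1), so t ≡ 3·3 = 9 ≡ 4 (mod 5).
    Then x = 5 + 6·4 = 29, valid modulo lcm(6, 15) = 30: x ≡ 29 (mod 30).
  Combine with x ≡ 19 (mod 20): gcd(30, 20) = 10; 19 - 29 = -10, which IS divisible by 10, so compatible.
    Write x = 29 + 30·t and substitute into x ≡ 19 (mod 20): 30·t ≡ 19 − 29 = -10 (mod 20).
    Divide the congruence (and modulus) by g = 10: 3·t ≡ -1 (mod 2).
    Reduce coefficients mod 2: 1·t ≡ 1 (mod 2).
    So t ≡ 1 (mod 2).
    Then x = 29 + 30·1 = 59, valid modulo lcm(30, 20) = 60: x ≡ 59 (mod 60).
Verify: 59 mod 6 = 5, 59 mod 15 = 14, 59 mod 20 = 19.

x ≡ 59 (mod 60).


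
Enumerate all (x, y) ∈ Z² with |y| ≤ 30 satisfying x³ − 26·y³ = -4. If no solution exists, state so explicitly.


The equation is x³ - 26y³ = -4. For fixed y, x³ = 26·y³ − 4, so a solution requires the RHS to be a perfect cube.
Strategy: iterate y from -30 to 30, compute RHS = 26·y³ − 4, and check whether it is a (positive or negative) perfect cube.
Check small values of y:
  y = 0: RHS = -4 is not a perfect cube.
  y = 1: RHS = 22 is not a perfect cube.
  y = -1: RHS = -30 is not a perfect cube.
  y = 2: RHS = 204 is not a perfect cube.
  y = -2: RHS = -212 is not a perfect cube.
  y = 3: RHS = 698 is not a perfect cube.
  y = -3: RHS = -706 is not a perfect cube.
Continuing the search up to |y| = 30 finds no solutions either.
No (x, y) in the scanned range satisfies the equation.

No integer solutions with |y| ≤ 30.


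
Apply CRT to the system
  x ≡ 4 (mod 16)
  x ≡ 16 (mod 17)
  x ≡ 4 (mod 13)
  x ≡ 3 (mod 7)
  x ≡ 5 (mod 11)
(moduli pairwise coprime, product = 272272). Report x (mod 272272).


Product of moduli M = 16 · 17 · 13 · 7 · 11 = 272272.
Merge one congruence at a time:
  Start: x ≡ 4 (mod 16).
  Combine with x ≡ 16 (mod 17); new modulus lcm = 272.
    Write x = 4 + 16·t and substitute into x ≡ 16 (mod 17): 16·t ≡ 16 − 4 = 12 (mod 17).
    The inverse of 16 mod 17 is 16 (since 16·16 = 256 = 15·17 + 1), so t ≡ 16·12 = 192 ≡ 5 (mod 17).
    Then x = 4 + 16·5 = 84, valid modulo lcm(16, 17) = 272: x ≡ 84 (mod 272).
  Combine with x ≡ 4 (mod 13); new modulus lcm = 3536.
    Write x = 84 + 272·t and substitute into x ≡ 4 (mod 13): 272·t ≡ 4 − 84 = -80 (mod 13).
    Reduce coefficients mod 13: 12·t ≡ 11 (mod 13).
    The inverse of 12 mod 13 is 12 (since 12·12 = 144 = 11·13 + 1), so t ≡ 12·11 = 132 ≡ 2 (mod 13).
    Then x = 84 + 272·2 = 628, valid modulo lcm(272, 13) = 3536: x ≡ 628 (mod 3536).
  Combine with x ≡ 3 (mod 7); new modulus lcm = 24752.
    Write x = 628 + 3536·t and substitute into x ≡ 3 (mod 7): 3536·t ≡ 3 − 628 = -625 (mod 7).
    Reduce coefficients mod 7: 1·t ≡ 5 (mod 7).
    So t ≡ 5 (mod 7).
    Then x = 628 + 3536·5 = 18308, valid modulo lcm(3536, 7) = 24752: x ≡ 18308 (mod 24752).
  Combine with x ≡ 5 (mod 11); new modulus lcm = 272272.
    Write x = 18308 + 24752·t and substitute into x ≡ 5 (mod 11): 24752·t ≡ 5 − 18308 = -18303 (mod 11).
    Reduce coefficients mod 11: 2·t ≡ 1 (mod 11).
    The inverse of 2 mod 11 is 6 (since 2·6 = 12 = 1·11 + 1), so t ≡ 6·1 = 6 ≡ 6 (mod 11).
    Then x = 18308 + 24752·6 = 166820, valid modulo lcm(24752, 11) = 272272: x ≡ 166820 (mod 272272).
Verify against each original: 166820 mod 16 = 4, 166820 mod 17 = 16, 166820 mod 13 = 4, 166820 mod 7 = 3, 166820 mod 11 = 5.

x ≡ 166820 (mod 272272).


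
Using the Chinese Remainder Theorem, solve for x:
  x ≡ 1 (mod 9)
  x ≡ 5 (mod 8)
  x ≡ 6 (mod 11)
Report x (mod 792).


Moduli 9, 8, 11 are pairwise coprime; by CRT there is a unique solution modulo M = 9 · 8 · 11 = 792.
Solve pairwise, accumulating the modulus:
  Start with x ≡ 1 (mod 9).
  Combine with x ≡ 5 (mod 8): since gcd(9, 8) = 1, we get a unique residue mod 72.
    Write x = 1 + 9·t and substitute into x ≡ 5 (mod 8): 9·t ≡ 5 − 1 = 4 (mod 8).
    Reduce coefficients mod 8: 1·t ≡ 4 (mod 8).
    So t ≡ 4 (mod 8).
    Then x = 1 + 9·4 = 37, valid modulo lcm(9, 8) = 72: x ≡ 37 (mod 72).
  Combine with x ≡ 6 (mod 11): since gcd(72, 11) = 1, we get a unique residue mod 792.
    Write x = 37 + 72·t and substitute into x ≡ 6 (mod 11): 72·t ≡ 6 − 37 = -31 (mod 11).
    Reduce coefficients mod 11: 6·t ≡ 2 (mod 11).
    The inverse of 6 mod 11 is 2 (since 6·2 = 12 = 1·11 + 1), so t ≡ 2·2 = 4 ≡ 4 (mod 11).
    Then x = 37 + 72·4 = 325, valid modulo lcm(72, 11) = 792: x ≡ 325 (mod 792).
Verify: 325 mod 9 = 1 ✓, 325 mod 8 = 5 ✓, 325 mod 11 = 6 ✓.

x ≡ 325 (mod 792).


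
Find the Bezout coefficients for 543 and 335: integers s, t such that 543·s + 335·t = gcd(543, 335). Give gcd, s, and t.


Euclidean algorithm on (543, 335) — divide until remainder is 0:
  543 = 1 · 335 + 208
  335 = 1 · 208 + 127
  208 = 1 · 127 + 81
  127 = 1 · 81 + 46
  81 = 1 · 46 + 35
  46 = 1 · 35 + 11
  35 = 3 · 11 + 2
  11 = 5 · 2 + 1
  2 = 2 · 1 + 0
gcd(543, 335) = 1.
Track Bezout coefficients alongside the remainders: start with r₀ = 543 = a·1 + b·0 (s = 1, t = 0) and r₁ = 335 = a·0 + b·1 (s = 0, t = 1); each new remainder r_{k+1} = r_{k-1} − q_k·r_k inherits s_{k+1} = s_{k-1} − q_k·s_k, t_{k+1} = t_{k-1} − q_k·t_k, so r_k = a·s_k + b·t_k at every step:
  q = 1: r = 208, s = 1 − 1·0 = 1, t = 0 − 1·1 = -1  (check: 543·1 + 335·(-1) = 208)
  q = 1: r = 127, s = 0 − 1·1 = -1, t = 1 − 1·(-1) = 2  (check: 543·(-1) + 335·2 = 127)
  q = 1: r = 81, s = 1 − 1·(-1) = 2, t = -1 − 1·2 = -3  (check: 543·2 + 335·(-3) = 81)
  q = 1: r = 46, s = -1 − 1·2 = -3, t = 2 − 1·(-3) = 5  (check: 543·(-3) + 335·5 = 46)
  q = 1: r = 35, s = 2 − 1·(-3) = 5, t = -3 − 1·5 = -8  (check: 543·5 + 335·(-8) = 35)
  q = 1: r = 11, s = -3 − 1·5 = -8, t = 5 − 1·(-8) = 13  (check: 543·(-8) + 335·13 = 11)
  q = 3: r = 2, s = 5 − 3·(-8) = 29, t = -8 − 3·13 = -47  (check: 543·29 + 335·(-47) = 2)
  q = 5: r = 1, s = -8 − 5·29 = -153, t = 13 − 5·(-47) = 248  (check: 543·(-153) + 335·248 = 1)
The row with r = 1 (the gcd) gives the Bezout coefficients s = -153, t = 248.
Result: 543 · (-153) + 335 · (248) = 1.

gcd(543, 335) = 1; s = -153, t = 248 (check: 543·(-153) + 335·248 = 1).


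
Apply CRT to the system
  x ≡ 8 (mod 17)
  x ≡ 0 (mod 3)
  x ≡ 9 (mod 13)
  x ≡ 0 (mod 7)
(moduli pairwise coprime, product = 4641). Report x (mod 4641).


Product of moduli M = 17 · 3 · 13 · 7 = 4641.
Merge one congruence at a time:
  Start: x ≡ 8 (mod 17).
  Combine with x ≡ 0 (mod 3); new modulus lcm = 51.
    Write x = 8 + 17·t and substitute into x ≡ 0 (mod 3): 17·t ≡ 0 − 8 = -8 (mod 3).
    Reduce coefficients mod 3: 2·t ≡ 1 (mod 3).
    The inverse of 2 mod 3 is 2 (since 2·2 = 4 = 1·3 + 1), so t ≡ 2·1 = 2 ≡ 2 (mod 3).
    Then x = 8 + 17·2 = 42, valid modulo lcm(17, 3) = 51: x ≡ 42 (mod 51).
  Combine with x ≡ 9 (mod 13); new modulus lcm = 663.
    Write x = 42 + 51·t and substitute into x ≡ 9 (mod 13): 51·t ≡ 9 − 42 = -33 (mod 13).
    Reduce coefficients mod 13: 12·t ≡ 6 (mod 13).
    The inverse of 12 mod 13 is 12 (since 12·12 = 144 = 11·13 + 1), so t ≡ 12·6 = 72 ≡ 7 (mod 13).
    Then x = 42 + 51·7 = 399, valid modulo lcm(51, 13) = 663: x ≡ 399 (mod 663).
  Combine with x ≡ 0 (mod 7); new modulus lcm = 4641.
    Write x = 399 + 663·t and substitute into x ≡ 0 (mod 7): 663·t ≡ 0 − 399 = -399 (mod 7).
    Reduce coefficients mod 7: 5·t ≡ 0 (mod 7).
    The inverse of 5 mod 7 is 3 (since 5·3 = 15 = 2·7 + 1), so t ≡ 3·0 = 0 ≡ 0 (mod 7).
    Then x = 399 + 663·0 = 399, valid modulo lcm(663, 7) = 4641: x ≡ 399 (mod 4641).
Verify against each original: 399 mod 17 = 8, 399 mod 3 = 0, 399 mod 13 = 9, 399 mod 7 = 0.

x ≡ 399 (mod 4641).


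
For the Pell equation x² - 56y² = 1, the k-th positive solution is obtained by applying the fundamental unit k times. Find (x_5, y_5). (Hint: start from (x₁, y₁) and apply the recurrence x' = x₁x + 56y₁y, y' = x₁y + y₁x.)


Step 1: Find the fundamental solution (x₁, y₁) of x² - 56y² = 1.
  Expand √56 as a continued fraction. a₀ = ⌊√56⌋ = 7; iterate m_{k+1} = d_k·a_k − m_k, d_{k+1} = (56 − m_{k+1}²)/d_k, a_{k+1} = ⌊(a₀ + m_{k+1})/d_{k+1}⌋ (starting m₀ = 0, d₀ = 1), with convergents p_k = a_k·p_{k-1} + p_{k-2}, q_k = a_k·q_{k-1} + q_{k-2} (p₋₁ = 1, q₋₁ = 0):
  k = 0: a₀ = 7; p₀/q₀ = 7/1; p₀² − 56·q₀² = 49 − 56 = -7.
  k = 1: m = 7, d = 7, a = ⌊(7 + 7)/7⌋ = 2; p/q = (2·7 + 1)/(2·1 + 0) = 15/2; p² − 56·q² = 225 − 224 = 1.
  The first convergent with p² − 56·q² = 1 gives the fundamental solution (x₁, y₁) = (15, 2).
Step 2: Apply the recurrence (x_{n+1}, y_{n+1}) = (x₁x_n + 56y₁y_n, x₁y_n + y₁x_n) repeatedly.
  From (x_1, y_1) = (15, 2): x_2 = 15·15 + 56·2·2 = 449; y_2 = 15·2 + 2·15 = 60.
  From (x_2, y_2) = (449, 60): x_3 = 15·449 + 56·2·60 = 13455; y_3 = 15·60 + 2·449 = 1798.
  From (x_3, y_3) = (13455, 1798): x_4 = 15·13455 + 56·2·1798 = 403201; y_4 = 15·1798 + 2·13455 = 53880.
  From (x_4, y_4) = (403201, 53880): x_5 = 15·403201 + 56·2·53880 = 12082575; y_5 = 15·53880 + 2·403201 = 1614602.
Step 3: Verify x_5² - 56·y_5² = 145988618630625 - 145988618630624 = 1 (should be 1). ✓

(x_1, y_1) = (15, 2); (x_5, y_5) = (12082575, 1614602).


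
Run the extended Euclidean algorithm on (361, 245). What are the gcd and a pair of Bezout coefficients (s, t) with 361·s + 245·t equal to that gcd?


Euclidean algorithm on (361, 245) — divide until remainder is 0:
  361 = 1 · 245 + 116
  245 = 2 · 116 + 13
  116 = 8 · 13 + 12
  13 = 1 · 12 + 1
  12 = 12 · 1 + 0
gcd(361, 245) = 1.
Track Bezout coefficients alongside the remainders: start with r₀ = 361 = a·1 + b·0 (s = 1, t = 0) and r₁ = 245 = a·0 + b·1 (s = 0, t = 1); each new remainder r_{k+1} = r_{k-1} − q_k·r_k inherits s_{k+1} = s_{k-1} − q_k·s_k, t_{k+1} = t_{k-1} − q_k·t_k, so r_k = a·s_k + b·t_k at every step:
  q = 1: r = 116, s = 1 − 1·0 = 1, t = 0 − 1·1 = -1  (check: 361·1 + 245·(-1) = 116)
  q = 2: r = 13, s = 0 − 2·1 = -2, t = 1 − 2·(-1) = 3  (check: 361·(-2) + 245·3 = 13)
  q = 8: r = 12, s = 1 − 8·(-2) = 17, t = -1 − 8·3 = -25  (check: 361·17 + 245·(-25) = 12)
  q = 1: r = 1, s = -2 − 1·17 = -19, t = 3 − 1·(-25) = 28  (check: 361·(-19) + 245·28 = 1)
The row with r = 1 (the gcd) gives the Bezout coefficients s = -19, t = 28.
Result: 361 · (-19) + 245 · (28) = 1.

gcd(361, 245) = 1; s = -19, t = 28 (check: 361·(-19) + 245·28 = 1).


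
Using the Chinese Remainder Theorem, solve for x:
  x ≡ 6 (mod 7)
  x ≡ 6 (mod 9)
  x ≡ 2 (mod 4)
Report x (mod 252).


Moduli 7, 9, 4 are pairwise coprime; by CRT there is a unique solution modulo M = 7 · 9 · 4 = 252.
Solve pairwise, accumulating the modulus:
  Start with x ≡ 6 (mod 7).
  Combine with x ≡ 6 (mod 9): since gcd(7, 9) = 1, we get a unique residue mod 63.
    Write x = 6 + 7·t and substitute into x ≡ 6 (mod 9): 7·t ≡ 6 − 6 = 0 (mod 9).
    The inverse of 7 mod 9 is 4 (since 7·4 = 28 = 3·9 + 1), so t ≡ 4·0 = 0 ≡ 0 (mod 9).
    Then x = 6 + 7·0 = 6, valid modulo lcm(7, 9) = 63: x ≡ 6 (mod 63).
  Combine with x ≡ 2 (mod 4): since gcd(63, 4) = 1, we get a unique residue mod 252.
    Write x = 6 + 63·t and substitute into x ≡ 2 (mod 4): 63·t ≡ 2 − 6 = -4 (mod 4).
    Reduce coefficients mod 4: 3·t ≡ 0 (mod 4).
    The inverse of 3 mod 4 is 3 (since 3·3 = 9 = 2·4 + 1), so t ≡ 3·0 = 0 ≡ 0 (mod 4).
    Then x = 6 + 63·0 = 6, valid modulo lcm(63, 4) = 252: x ≡ 6 (mod 252).
Verify: 6 mod 7 = 6 ✓, 6 mod 9 = 6 ✓, 6 mod 4 = 2 ✓.

x ≡ 6 (mod 252).


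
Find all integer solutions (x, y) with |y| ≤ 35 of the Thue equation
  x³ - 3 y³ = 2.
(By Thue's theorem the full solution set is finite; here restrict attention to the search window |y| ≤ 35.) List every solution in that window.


The equation is x³ - 3y³ = 2. For fixed y, x³ = 3·y³ + 2, so a solution requires the RHS to be a perfect cube.
Strategy: iterate y from -35 to 35, compute RHS = 3·y³ + 2, and check whether it is a (positive or negative) perfect cube.
Check small values of y:
  y = 0: RHS = 2 is not a perfect cube.
  y = 1: RHS = 5 is not a perfect cube.
  y = -1: RHS = -1 = (-1)³ ⇒ x = -1 works.
  y = 2: RHS = 26 is not a perfect cube.
  y = -2: RHS = -22 is not a perfect cube.
  y = 3: RHS = 83 is not a perfect cube.
  y = -3: RHS = -79 is not a perfect cube.
Continuing the search up to |y| = 35 finds no further solutions beyond those listed.
Collected solutions: (-1, -1).

Solutions (with |y| ≤ 35): (-1, -1).


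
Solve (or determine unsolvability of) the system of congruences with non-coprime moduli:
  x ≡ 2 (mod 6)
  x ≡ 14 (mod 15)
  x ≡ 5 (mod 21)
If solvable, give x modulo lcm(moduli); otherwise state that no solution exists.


Moduli 6, 15, 21 are not pairwise coprime, so CRT works modulo lcm(m_i) when all pairwise compatibility conditions hold.
Pairwise compatibility: gcd(m_i, m_j) must divide a_i - a_j for every pair.
Merge one congruence at a time:
  Start: x ≡ 2 (mod 6).
  Combine with x ≡ 14 (mod 15): gcd(6, 15) = 3; 14 - 2 = 12, which IS divisible by 3, so compatible.
    Write x = 2 + 6·t and substitute into x ≡ 14 (mod 15): 6·t ≡ 14 − 2 = 12 (mod 15).
    Divide the congruence (and modulus) by g = 3: 2·t ≡ 4 (mod 5).
    The inverse of 2 mod 5 is 3 (since 2·3 = 6 = 1·5 + 1), so t ≡ 3·4 = 12 ≡ 2 (mod 5).
    Then x = 2 + 6·2 = 14, valid modulo lcm(6, 15) = 30: x ≡ 14 (mod 30).
  Combine with x ≡ 5 (mod 21): gcd(30, 21) = 3; 5 - 14 = -9, which IS divisible by 3, so compatible.
    Write x = 14 + 30·t and substitute into x ≡ 5 (mod 21): 30·t ≡ 5 − 14 = -9 (mod 21).
    Divide the congruence (and modulus) by g = 3: 10·t ≡ -3 (mod 7).
    Reduce coefficients mod 7: 3·t ≡ 4 (mod 7).
    The inverse of 3 mod 7 is 5 (since 3·5 = 15 = 2·7 + 1), so t ≡ 5·4 = 20 ≡ 6 (mod 7).
    Then x = 14 + 30·6 = 194, valid modulo lcm(30, 21) = 210: x ≡ 194 (mod 210).
Verify: 194 mod 6 = 2, 194 mod 15 = 14, 194 mod 21 = 5.

x ≡ 194 (mod 210).


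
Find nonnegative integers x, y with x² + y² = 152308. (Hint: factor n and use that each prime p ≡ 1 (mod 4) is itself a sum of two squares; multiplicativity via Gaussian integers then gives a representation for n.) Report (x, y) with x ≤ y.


Step 1: Factor n = 152308 = 2^2 · 13 · 29 · 101.
Step 2: Check the mod-4 condition on each prime factor: 2 = 2 (special); 13 ≡ 1 (mod 4), exponent 1; 29 ≡ 1 (mod 4), exponent 1; 101 ≡ 1 (mod 4), exponent 1.
All primes ≡ 3 (mod 4) appear to even exponent (or don't appear), so by the two-squares theorem n IS expressible as a sum of two squares.
Step 3: Build a representation. Group n = k² · m with k = 2 and m = 13 · 29 · 101 = 38077 (a product of primes ≡ 1 (mod 4)); a representation of m scales to one of n via (k·x)² + (k·y)² = k²(x² + y²). Each prime p ≡ 1 (mod 4) is itself a sum of two squares; find a² by testing p − a² for a perfect square:
  13: 13 − 1² = 12, 13 − 2² = 9 = 3² ⇒ 13 = 2² + 3².
  29: 29 − 1² = 28, 29 − 2² = 25 = 5² ⇒ 29 = 2² + 5².
  101: 101 − 1² = 100 = 10² ⇒ 101 = 1² + 10².
  Combine using the Brahmagupta–Fibonacci identity (a² + b²)(c² + d²) = (ac − bd)² + (ad + bc)² = (ac + bd)² + (ad − bc)²:
  13 · 29 = 377: from (2² + 3²)(2² + 5²), take (2·2 − 3·5, 2·5 + 3·2) = (4 − 15, 10 + 6) = (-11, 16); dropping signs (only squares matter) gives (11, 16); check 11² + 16² = 121 + 256 = 377 ✓.
  377 · 101 = 38077: from (11² + 16²)(1² + 10²), take (11·1 − 16·10, 11·10 + 16·1) = (11 − 160, 110 + 16) = (-149, 126); dropping signs (only squares matter) gives (149, 126); check 149² + 126² = 22201 + 15876 = 38077 ✓.
  Scale by k = 2: (2·149, 2·126) = (298, 252).
Step 4: Order so x ≤ y and verify: 252² + 298² = 63504 + 88804 = 152308 = n. ✓

n = 152308 = 252² + 298² (one valid representation with x ≤ y).


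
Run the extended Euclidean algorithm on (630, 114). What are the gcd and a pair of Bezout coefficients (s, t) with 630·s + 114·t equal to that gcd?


Euclidean algorithm on (630, 114) — divide until remainder is 0:
  630 = 5 · 114 + 60
  114 = 1 · 60 + 54
  60 = 1 · 54 + 6
  54 = 9 · 6 + 0
gcd(630, 114) = 6.
Track Bezout coefficients alongside the remainders: start with r₀ = 630 = a·1 + b·0 (s = 1, t = 0) and r₁ = 114 = a·0 + b·1 (s = 0, t = 1); each new remainder r_{k+1} = r_{k-1} − q_k·r_k inherits s_{k+1} = s_{k-1} − q_k·s_k, t_{k+1} = t_{k-1} − q_k·t_k, so r_k = a·s_k + b·t_k at every step:
  q = 5: r = 60, s = 1 − 5·0 = 1, t = 0 − 5·1 = -5  (check: 630·1 + 114·(-5) = 60)
  q = 1: r = 54, s = 0 − 1·1 = -1, t = 1 − 1·(-5) = 6  (check: 630·(-1) + 114·6 = 54)
  q = 1: r = 6, s = 1 − 1·(-1) = 2, t = -5 − 1·6 = -11  (check: 630·2 + 114·(-11) = 6)
The row with r = 6 (the gcd) gives the Bezout coefficients s = 2, t = -11.
Result: 630 · (2) + 114 · (-11) = 6.

gcd(630, 114) = 6; s = 2, t = -11 (check: 630·2 + 114·(-11) = 6).


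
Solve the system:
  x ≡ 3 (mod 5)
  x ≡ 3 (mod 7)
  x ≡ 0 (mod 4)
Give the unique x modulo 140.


Moduli 5, 7, 4 are pairwise coprime; by CRT there is a unique solution modulo M = 5 · 7 · 4 = 140.
Solve pairwise, accumulating the modulus:
  Start with x ≡ 3 (mod 5).
  Combine with x ≡ 3 (mod 7): since gcd(5, 7) = 1, we get a unique residue mod 35.
    Write x = 3 + 5·t and substitute into x ≡ 3 (mod 7): 5·t ≡ 3 − 3 = 0 (mod 7).
    The inverse of 5 mod 7 is 3 (since 5·3 = 15 = 2·7 + 1), so t ≡ 3·0 = 0 ≡ 0 (mod 7).
    Then x = 3 + 5·0 = 3, valid modulo lcm(5, 7) = 35: x ≡ 3 (mod 35).
  Combine with x ≡ 0 (mod 4): since gcd(35, 4) = 1, we get a unique residue mod 140.
    Write x = 3 + 35·t and substitute into x ≡ 0 (mod 4): 35·t ≡ 0 − 3 = -3 (mod 4).
    Reduce coefficients mod 4: 3·t ≡ 1 (mod 4).
    The inverse of 3 mod 4 is 3 (since 3·3 = 9 = 2·4 + 1), so t ≡ 3·1 = 3 ≡ 3 (mod 4).
    Then x = 3 + 35·3 = 108, valid modulo lcm(35, 4) = 140: x ≡ 108 (mod 140).
Verify: 108 mod 5 = 3 ✓, 108 mod 7 = 3 ✓, 108 mod 4 = 0 ✓.

x ≡ 108 (mod 140).


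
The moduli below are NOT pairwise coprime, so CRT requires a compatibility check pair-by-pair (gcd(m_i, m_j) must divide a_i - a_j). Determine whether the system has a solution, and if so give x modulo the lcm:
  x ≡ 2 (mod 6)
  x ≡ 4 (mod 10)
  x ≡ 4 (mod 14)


Moduli 6, 10, 14 are not pairwise coprime, so CRT works modulo lcm(m_i) when all pairwise compatibility conditions hold.
Pairwise compatibility: gcd(m_i, m_j) must divide a_i - a_j for every pair.
Merge one congruence at a time:
  Start: x ≡ 2 (mod 6).
  Combine with x ≡ 4 (mod 10): gcd(6, 10) = 2; 4 - 2 = 2, which IS divisible by 2, so compatible.
    Write x = 2 + 6·t and substitute into x ≡ 4 (mod 10): 6·t ≡ 4 − 2 = 2 (mod 10).
    Divide the congruence (and modulus) by g = 2: 3·t ≡ 1 (mod 5).
    The inverse of 3 mod 5 is 2 (since 3·2 = 6 = 1·5 + 1), so t ≡ 2·1 = 2 ≡ 2 (mod 5).
    Then x = 2 + 6·2 = 14, valid modulo lcm(6, 10) = 30: x ≡ 14 (mod 30).
  Combine with x ≡ 4 (mod 14): gcd(30, 14) = 2; 4 - 14 = -10, which IS divisible by 2, so compatible.
    Write x = 14 + 30·t and substitute into x ≡ 4 (mod 14): 30·t ≡ 4 − 14 = -10 (mod 14).
    Divide the congruence (and modulus) by g = 2: 15·t ≡ -5 (mod 7).
    Reduce coefficients mod 7: 1·t ≡ 2 (mod 7).
    So t ≡ 2 (mod 7).
    Then x = 14 + 30·2 = 74, valid modulo lcm(30, 14) = 210: x ≡ 74 (mod 210).
Verify: 74 mod 6 = 2, 74 mod 10 = 4, 74 mod 14 = 4.

x ≡ 74 (mod 210).


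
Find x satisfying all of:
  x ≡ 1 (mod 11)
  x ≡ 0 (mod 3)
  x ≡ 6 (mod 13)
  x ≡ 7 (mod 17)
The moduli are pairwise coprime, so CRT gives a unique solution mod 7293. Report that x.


Product of moduli M = 11 · 3 · 13 · 17 = 7293.
Merge one congruence at a time:
  Start: x ≡ 1 (mod 11).
  Combine with x ≡ 0 (mod 3); new modulus lcm = 33.
    Write x = 1 + 11·t and substitute into x ≡ 0 (mod 3): 11·t ≡ 0 − 1 = -1 (mod 3).
    Reduce coefficients mod 3: 2·t ≡ 2 (mod 3).
    The inverse of 2 mod 3 is 2 (since 2·2 = 4 = 1·3 + 1), so t ≡ 2·2 = 4 ≡ 1 (mod 3).
    Then x = 1 + 11·1 = 12, valid modulo lcm(11, 3) = 33: x ≡ 12 (mod 33).
  Combine with x ≡ 6 (mod 13); new modulus lcm = 429.
    Write x = 12 + 33·t and substitute into x ≡ 6 (mod 13): 33·t ≡ 6 − 12 = -6 (mod 13).
    Reduce coefficients mod 13: 7·t ≡ 7 (mod 13).
    The inverse of 7 mod 13 is 2 (since 7·2 = 14 = 1·13 + 1), so t ≡ 2·7 = 14 ≡ 1 (mod 13).
    Then x = 12 + 33·1 = 45, valid modulo lcm(33, 13) = 429: x ≡ 45 (mod 429).
  Combine with x ≡ 7 (mod 17); new modulus lcm = 7293.
    Write x = 45 + 429·t and substitute into x ≡ 7 (mod 17): 429·t ≡ 7 − 45 = -38 (mod 17).
    Reduce coefficients mod 17: 4·t ≡ 13 (mod 17).
    The inverse of 4 mod 17 is 13 (since 4·13 = 52 = 3·17 + 1), so t ≡ 13·13 = 169 ≡ 16 (mod 17).
    Then x = 45 + 429·16 = 6909, valid modulo lcm(429, 17) = 7293: x ≡ 6909 (mod 7293).
Verify against each original: 6909 mod 11 = 1, 6909 mod 3 = 0, 6909 mod 13 = 6, 6909 mod 17 = 7.

x ≡ 6909 (mod 7293).


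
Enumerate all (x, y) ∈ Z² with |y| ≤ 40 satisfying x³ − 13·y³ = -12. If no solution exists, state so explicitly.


The equation is x³ - 13y³ = -12. For fixed y, x³ = 13·y³ − 12, so a solution requires the RHS to be a perfect cube.
Strategy: iterate y from -40 to 40, compute RHS = 13·y³ − 12, and check whether it is a (positive or negative) perfect cube.
Check small values of y:
  y = 0: RHS = -12 is not a perfect cube.
  y = 1: RHS = 1 = (1)³ ⇒ x = 1 works.
  y = -1: RHS = -25 is not a perfect cube.
  y = 2: RHS = 92 is not a perfect cube.
  y = -2: RHS = -116 is not a perfect cube.
  y = 3: RHS = 339 is not a perfect cube.
  y = -3: RHS = -363 is not a perfect cube.
Continuing the search up to |y| = 40 finds no further solutions beyond those listed.
Collected solutions: (1, 1).

Solutions (with |y| ≤ 40): (1, 1).


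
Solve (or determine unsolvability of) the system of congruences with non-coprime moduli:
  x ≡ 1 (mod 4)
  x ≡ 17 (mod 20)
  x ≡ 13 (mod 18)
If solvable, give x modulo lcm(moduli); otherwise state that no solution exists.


Moduli 4, 20, 18 are not pairwise coprime, so CRT works modulo lcm(m_i) when all pairwise compatibility conditions hold.
Pairwise compatibility: gcd(m_i, m_j) must divide a_i - a_j for every pair.
Merge one congruence at a time:
  Start: x ≡ 1 (mod 4).
  Combine with x ≡ 17 (mod 20): gcd(4, 20) = 4; 17 - 1 = 16, which IS divisible by 4, so compatible.
    Write x = 1 + 4·t and substitute into x ≡ 17 (mod 20): 4·t ≡ 17 − 1 = 16 (mod 20).
    Divide the congruence (and modulus) by g = 4: 1·t ≡ 4 (mod 5).
    So t ≡ 4 (mod 5).
    Then x = 1 + 4·4 = 17, valid modulo lcm(4, 20) = 20: x ≡ 17 (mod 20).
  Combine with x ≡ 13 (mod 18): gcd(20, 18) = 2; 13 - 17 = -4, which IS divisible by 2, so compatible.
    Write x = 17 + 20·t and substitute into x ≡ 13 (mod 18): 20·t ≡ 13 − 17 = -4 (mod 18).
    Divide the congruence (and modulus) by g = 2: 10·t ≡ -2 (mod 9).
    Reduce coefficients mod 9: 1·t ≡ 7 (mod 9).
    So t ≡ 7 (mod 9).
    Then x = 17 + 20·7 = 157, valid modulo lcm(20, 18) = 180: x ≡ 157 (mod 180).
Verify: 157 mod 4 = 1, 157 mod 20 = 17, 157 mod 18 = 13.

x ≡ 157 (mod 180).


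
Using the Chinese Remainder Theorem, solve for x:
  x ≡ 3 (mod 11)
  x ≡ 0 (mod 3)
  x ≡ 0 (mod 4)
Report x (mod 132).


Moduli 11, 3, 4 are pairwise coprime; by CRT there is a unique solution modulo M = 11 · 3 · 4 = 132.
Solve pairwise, accumulating the modulus:
  Start with x ≡ 3 (mod 11).
  Combine with x ≡ 0 (mod 3): since gcd(11, 3) = 1, we get a unique residue mod 33.
    Write x = 3 + 11·t and substitute into x ≡ 0 (mod 3): 11·t ≡ 0 − 3 = -3 (mod 3).
    Reduce coefficients mod 3: 2·t ≡ 0 (mod 3).
    The inverse of 2 mod 3 is 2 (since 2·2 = 4 = 1·3 + 1), so t ≡ 2·0 = 0 ≡ 0 (mod 3).
    Then x = 3 + 11·0 = 3, valid modulo lcm(11, 3) = 33: x ≡ 3 (mod 33).
  Combine with x ≡ 0 (mod 4): since gcd(33, 4) = 1, we get a unique residue mod 132.
    Write x = 3 + 33·t and substitute into x ≡ 0 (mod 4): 33·t ≡ 0 − 3 = -3 (mod 4).
    Reduce coefficients mod 4: 1·t ≡ 1 (mod 4).
    So t ≡ 1 (mod 4).
    Then x = 3 + 33·1 = 36, valid modulo lcm(33, 4) = 132: x ≡ 36 (mod 132).
Verify: 36 mod 11 = 3 ✓, 36 mod 3 = 0 ✓, 36 mod 4 = 0 ✓.

x ≡ 36 (mod 132).


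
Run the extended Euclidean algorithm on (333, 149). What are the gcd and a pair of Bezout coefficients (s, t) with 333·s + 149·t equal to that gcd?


Euclidean algorithm on (333, 149) — divide until remainder is 0:
  333 = 2 · 149 + 35
  149 = 4 · 35 + 9
  35 = 3 · 9 + 8
  9 = 1 · 8 + 1
  8 = 8 · 1 + 0
gcd(333, 149) = 1.
Track Bezout coefficients alongside the remainders: start with r₀ = 333 = a·1 + b·0 (s = 1, t = 0) and r₁ = 149 = a·0 + b·1 (s = 0, t = 1); each new remainder r_{k+1} = r_{k-1} − q_k·r_k inherits s_{k+1} = s_{k-1} − q_k·s_k, t_{k+1} = t_{k-1} − q_k·t_k, so r_k = a·s_k + b·t_k at every step:
  q = 2: r = 35, s = 1 − 2·0 = 1, t = 0 − 2·1 = -2  (check: 333·1 + 149·(-2) = 35)
  q = 4: r = 9, s = 0 − 4·1 = -4, t = 1 − 4·(-2) = 9  (check: 333·(-4) + 149·9 = 9)
  q = 3: r = 8, s = 1 − 3·(-4) = 13, t = -2 − 3·9 = -29  (check: 333·13 + 149·(-29) = 8)
  q = 1: r = 1, s = -4 − 1·13 = -17, t = 9 − 1·(-29) = 38  (check: 333·(-17) + 149·38 = 1)
The row with r = 1 (the gcd) gives the Bezout coefficients s = -17, t = 38.
Result: 333 · (-17) + 149 · (38) = 1.

gcd(333, 149) = 1; s = -17, t = 38 (check: 333·(-17) + 149·38 = 1).
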